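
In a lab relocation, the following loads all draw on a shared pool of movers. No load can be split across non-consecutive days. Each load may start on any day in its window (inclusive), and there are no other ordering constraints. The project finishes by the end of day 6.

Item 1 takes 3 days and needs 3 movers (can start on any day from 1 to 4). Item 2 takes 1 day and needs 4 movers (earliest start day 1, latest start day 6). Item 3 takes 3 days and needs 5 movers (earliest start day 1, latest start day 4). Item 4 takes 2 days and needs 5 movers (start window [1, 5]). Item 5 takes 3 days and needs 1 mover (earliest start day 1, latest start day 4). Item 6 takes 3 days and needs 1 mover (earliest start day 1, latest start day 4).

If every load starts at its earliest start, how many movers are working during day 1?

19

At early start, day 1 has: Item 1, Item 2, Item 3, Item 4, Item 5, Item 6.
Demand: 3 + 4 + 5 + 5 + 1 + 1 = 19.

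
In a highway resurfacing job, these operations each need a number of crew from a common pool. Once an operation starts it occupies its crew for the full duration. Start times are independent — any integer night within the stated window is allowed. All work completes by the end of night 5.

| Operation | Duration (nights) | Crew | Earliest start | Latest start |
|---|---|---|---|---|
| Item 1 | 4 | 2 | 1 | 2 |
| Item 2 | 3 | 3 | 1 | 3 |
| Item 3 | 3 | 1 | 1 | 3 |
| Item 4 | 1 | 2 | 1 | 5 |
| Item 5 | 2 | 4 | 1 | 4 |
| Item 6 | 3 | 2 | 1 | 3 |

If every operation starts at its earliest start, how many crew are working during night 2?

At early start, night 2 has: Item 1, Item 2, Item 3, Item 5, Item 6.
Demand: 2 + 3 + 1 + 4 + 2 = 12.

12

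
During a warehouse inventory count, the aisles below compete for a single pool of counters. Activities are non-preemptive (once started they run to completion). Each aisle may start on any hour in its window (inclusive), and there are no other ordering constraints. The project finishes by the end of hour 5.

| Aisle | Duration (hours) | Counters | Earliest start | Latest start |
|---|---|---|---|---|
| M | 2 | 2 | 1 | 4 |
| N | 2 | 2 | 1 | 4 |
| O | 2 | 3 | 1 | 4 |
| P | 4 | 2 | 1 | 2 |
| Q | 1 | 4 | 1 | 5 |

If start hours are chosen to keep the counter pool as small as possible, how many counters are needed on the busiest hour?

Early-start (M@1, N@1, O@1, P@1, Q@1) gives peak 13: h1:13  h2:9  h3:2  h4:2  h5:0.
Shift O→3, Q→5.
Schedule M@1, N@1, O@3, P@1, Q@5: h1:6  h2:6  h3:5  h4:5  h5:4 — peak 6.
Total counter-hours = 26 over 5 hours ⇒ peak ≥ ⌈26/5⌉ = 6, so 6 is optimal.

6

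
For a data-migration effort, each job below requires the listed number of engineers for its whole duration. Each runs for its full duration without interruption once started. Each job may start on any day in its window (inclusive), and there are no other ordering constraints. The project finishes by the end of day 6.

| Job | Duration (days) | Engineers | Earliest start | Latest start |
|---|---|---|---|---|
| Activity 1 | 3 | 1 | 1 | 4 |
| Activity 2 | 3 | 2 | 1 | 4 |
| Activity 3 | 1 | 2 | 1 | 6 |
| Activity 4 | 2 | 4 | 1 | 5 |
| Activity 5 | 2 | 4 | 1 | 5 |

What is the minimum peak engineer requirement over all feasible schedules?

6

Early-start (Activity 1@1, Activity 2@1, Activity 3@1, Activity 4@1, Activity 5@1) gives peak 13: d1:13  d2:11  d3:3  d4:0  d5:0  d6:0.
Shift Activity 2→3, Activity 3→3, Activity 5→4.
Schedule Activity 1@1, Activity 2@3, Activity 3@3, Activity 4@1, Activity 5@4: d1:5  d2:5  d3:5  d4:6  d5:6  d6:0 — peak 6.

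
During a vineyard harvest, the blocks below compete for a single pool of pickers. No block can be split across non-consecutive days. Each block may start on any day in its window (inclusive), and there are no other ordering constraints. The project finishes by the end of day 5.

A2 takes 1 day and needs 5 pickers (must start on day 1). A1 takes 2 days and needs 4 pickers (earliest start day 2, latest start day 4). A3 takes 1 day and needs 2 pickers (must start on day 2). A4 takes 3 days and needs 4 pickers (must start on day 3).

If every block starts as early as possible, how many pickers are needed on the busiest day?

Early-start schedule: A2@1, A1@2, A3@2, A4@3.
Load per day: day 1: 5, day 2: 6, day 3: 8, day 4: 4, day 5: 4.
Peak is 8.

8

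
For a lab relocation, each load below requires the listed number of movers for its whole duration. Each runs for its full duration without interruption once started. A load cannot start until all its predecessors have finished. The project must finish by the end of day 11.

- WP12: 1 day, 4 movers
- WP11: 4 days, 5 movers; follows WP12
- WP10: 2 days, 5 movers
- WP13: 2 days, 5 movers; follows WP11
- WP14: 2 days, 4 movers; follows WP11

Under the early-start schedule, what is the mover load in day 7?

At early start, day 7 has: WP13, WP14.
Demand: 5 + 4 = 9.

9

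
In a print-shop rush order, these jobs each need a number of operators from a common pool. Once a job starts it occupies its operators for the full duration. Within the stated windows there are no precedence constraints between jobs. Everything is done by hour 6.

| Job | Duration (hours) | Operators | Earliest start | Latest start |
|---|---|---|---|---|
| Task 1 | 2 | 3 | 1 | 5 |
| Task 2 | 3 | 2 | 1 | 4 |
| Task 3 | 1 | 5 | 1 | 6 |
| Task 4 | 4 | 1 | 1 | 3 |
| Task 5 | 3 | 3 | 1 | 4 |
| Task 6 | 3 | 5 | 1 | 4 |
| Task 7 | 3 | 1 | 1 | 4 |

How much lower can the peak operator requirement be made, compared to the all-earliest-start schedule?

11

Early-start peak: h1:20  h2:15  h3:12  h4:1  h5:0  h6:0 ⇒ 20.
Leveled (Task 1@1, Task 2@1, Task 3@3, Task 4@1, Task 5@4, Task 6@4, Task 7@1): h1:7  h2:7  h3:9  h4:9  h5:8  h6:8 ⇒ 9.
Reduction 20 − 9 = 11.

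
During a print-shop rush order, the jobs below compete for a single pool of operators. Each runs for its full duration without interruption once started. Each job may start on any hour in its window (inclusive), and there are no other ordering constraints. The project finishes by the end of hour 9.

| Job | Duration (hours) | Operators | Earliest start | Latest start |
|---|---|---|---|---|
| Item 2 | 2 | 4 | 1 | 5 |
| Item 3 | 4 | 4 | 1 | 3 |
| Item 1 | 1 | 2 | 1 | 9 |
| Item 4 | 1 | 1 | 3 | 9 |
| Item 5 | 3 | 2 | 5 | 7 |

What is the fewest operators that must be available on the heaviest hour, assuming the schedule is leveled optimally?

4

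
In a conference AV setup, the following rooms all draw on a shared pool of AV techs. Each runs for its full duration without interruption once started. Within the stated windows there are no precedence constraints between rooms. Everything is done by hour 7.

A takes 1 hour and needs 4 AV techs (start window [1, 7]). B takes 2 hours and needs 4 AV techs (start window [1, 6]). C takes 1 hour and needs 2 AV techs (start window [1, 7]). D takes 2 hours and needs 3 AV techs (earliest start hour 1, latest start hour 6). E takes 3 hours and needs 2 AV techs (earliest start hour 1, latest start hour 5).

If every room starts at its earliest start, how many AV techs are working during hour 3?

At early start, hour 3 has: E.
Demand: 2 = 2.

2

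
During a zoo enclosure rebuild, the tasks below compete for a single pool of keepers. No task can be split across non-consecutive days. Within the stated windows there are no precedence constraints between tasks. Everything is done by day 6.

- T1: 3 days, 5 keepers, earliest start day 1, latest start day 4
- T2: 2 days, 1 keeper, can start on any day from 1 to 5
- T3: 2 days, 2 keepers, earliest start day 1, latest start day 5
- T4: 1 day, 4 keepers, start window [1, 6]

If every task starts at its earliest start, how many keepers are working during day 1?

At early start, day 1 has: T1, T2, T3, T4.
Demand: 5 + 1 + 2 + 4 = 12.

12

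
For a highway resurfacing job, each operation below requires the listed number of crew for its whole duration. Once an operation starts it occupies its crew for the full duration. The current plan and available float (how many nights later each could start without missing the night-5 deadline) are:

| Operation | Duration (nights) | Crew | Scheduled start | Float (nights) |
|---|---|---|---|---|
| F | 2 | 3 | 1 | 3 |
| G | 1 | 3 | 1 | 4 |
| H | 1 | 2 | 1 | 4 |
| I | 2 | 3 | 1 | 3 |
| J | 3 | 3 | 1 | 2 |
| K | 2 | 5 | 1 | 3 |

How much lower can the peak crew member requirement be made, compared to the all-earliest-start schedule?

11

Early-start peak: n1:19  n2:14  n3:3  n4:0  n5:0 ⇒ 19.
Leveled (F@1, G@1, H@1, I@2, J@3, K@4): n1:8  n2:6  n3:6  n4:8  n5:8 ⇒ 8.
Reduction 19 − 8 = 11.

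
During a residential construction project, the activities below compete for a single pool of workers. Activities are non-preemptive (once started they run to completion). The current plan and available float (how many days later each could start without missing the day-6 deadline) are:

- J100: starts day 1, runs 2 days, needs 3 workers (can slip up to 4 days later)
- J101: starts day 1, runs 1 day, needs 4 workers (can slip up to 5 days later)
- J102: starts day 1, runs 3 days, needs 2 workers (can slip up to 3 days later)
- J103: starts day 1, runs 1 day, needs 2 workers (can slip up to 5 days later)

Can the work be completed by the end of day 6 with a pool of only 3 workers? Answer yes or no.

The minimum achievable peak is 4; 3 < 4, so no feasible schedule stays within the cap.

no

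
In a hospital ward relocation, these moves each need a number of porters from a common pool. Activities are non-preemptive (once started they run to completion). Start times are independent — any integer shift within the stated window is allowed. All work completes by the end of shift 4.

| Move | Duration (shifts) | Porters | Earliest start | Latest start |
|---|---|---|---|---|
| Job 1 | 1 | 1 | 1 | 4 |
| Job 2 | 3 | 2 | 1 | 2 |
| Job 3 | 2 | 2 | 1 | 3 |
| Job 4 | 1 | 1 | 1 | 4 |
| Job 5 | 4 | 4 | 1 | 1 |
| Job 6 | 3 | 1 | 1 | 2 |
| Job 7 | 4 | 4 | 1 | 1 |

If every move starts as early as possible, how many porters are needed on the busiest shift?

15

Early-start schedule: Job 1@1, Job 2@1, Job 3@1, Job 4@1, Job 5@1, Job 6@1, Job 7@1.
Load per shift: shift 1: 15, shift 2: 13, shift 3: 11, shift 4: 8.
Peak is 15.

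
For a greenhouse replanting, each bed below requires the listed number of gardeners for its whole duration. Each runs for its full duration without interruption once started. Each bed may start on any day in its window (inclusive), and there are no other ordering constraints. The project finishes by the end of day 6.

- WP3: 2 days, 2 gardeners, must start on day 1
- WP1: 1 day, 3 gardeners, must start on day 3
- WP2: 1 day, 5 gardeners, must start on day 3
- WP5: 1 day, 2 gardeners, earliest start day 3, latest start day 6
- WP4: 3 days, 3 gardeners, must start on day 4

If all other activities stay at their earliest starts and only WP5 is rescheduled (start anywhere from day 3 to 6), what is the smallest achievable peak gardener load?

8

WP5@3: d1:2  d2:2  d3:10  d4:3  d5:3  d6:3 → peak 10
WP5@4: d1:2  d2:2  d3:8  d4:5  d5:3  d6:3 → peak 8
WP5@5: d1:2  d2:2  d3:8  d4:3  d5:5  d6:3 → peak 8
WP5@6: d1:2  d2:2  d3:8  d4:3  d5:3  d6:5 → peak 8
Best is WP5@4, peak 8.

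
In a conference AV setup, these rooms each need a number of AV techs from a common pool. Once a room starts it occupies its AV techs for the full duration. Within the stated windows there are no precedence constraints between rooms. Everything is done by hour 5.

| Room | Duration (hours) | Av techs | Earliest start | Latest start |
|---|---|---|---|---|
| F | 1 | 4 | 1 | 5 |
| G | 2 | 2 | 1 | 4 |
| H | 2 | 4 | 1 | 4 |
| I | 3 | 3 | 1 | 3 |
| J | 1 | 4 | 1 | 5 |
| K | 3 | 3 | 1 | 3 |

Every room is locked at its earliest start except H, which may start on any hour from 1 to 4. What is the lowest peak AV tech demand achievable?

16

H@1: h1:20  h2:12  h3:6  h4:0  h5:0 → peak 20
H@2: h1:16  h2:12  h3:10  h4:0  h5:0 → peak 16
H@3: h1:16  h2:8  h3:10  h4:4  h5:0 → peak 16
H@4: h1:16  h2:8  h3:6  h4:4  h5:4 → peak 16
Best is H@2, peak 16.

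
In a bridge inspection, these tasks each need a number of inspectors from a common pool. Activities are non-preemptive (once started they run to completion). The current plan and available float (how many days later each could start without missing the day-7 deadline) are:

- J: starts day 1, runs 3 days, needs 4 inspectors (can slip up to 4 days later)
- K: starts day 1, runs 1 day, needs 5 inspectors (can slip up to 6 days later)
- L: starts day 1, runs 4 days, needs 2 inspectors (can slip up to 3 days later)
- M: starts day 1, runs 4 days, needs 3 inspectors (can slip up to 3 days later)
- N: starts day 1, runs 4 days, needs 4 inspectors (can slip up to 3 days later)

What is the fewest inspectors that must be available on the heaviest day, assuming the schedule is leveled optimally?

9

Early-start (J@1, K@1, L@1, M@1, N@1) gives peak 18: d1:18  d2:13  d3:13  d4:9  d5:0  d6:0  d7:0.
Shift L→2, M→2, N→4.
Schedule J@1, K@1, L@2, M@2, N@4: d1:9  d2:9  d3:9  d4:9  d5:9  d6:4  d7:4 — peak 9.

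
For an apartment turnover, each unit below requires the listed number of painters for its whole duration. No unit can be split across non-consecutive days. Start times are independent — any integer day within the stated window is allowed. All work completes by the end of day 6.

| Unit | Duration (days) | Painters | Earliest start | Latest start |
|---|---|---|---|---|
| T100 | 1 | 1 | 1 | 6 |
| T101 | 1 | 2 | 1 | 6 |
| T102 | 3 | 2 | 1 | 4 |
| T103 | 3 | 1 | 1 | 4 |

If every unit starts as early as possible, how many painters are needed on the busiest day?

6

Early-start schedule: T100@1, T101@1, T102@1, T103@1.
Load per day: day 1: 6, day 2: 3, day 3: 3, day 4: 0, day 5: 0, day 6: 0.
Peak is 6.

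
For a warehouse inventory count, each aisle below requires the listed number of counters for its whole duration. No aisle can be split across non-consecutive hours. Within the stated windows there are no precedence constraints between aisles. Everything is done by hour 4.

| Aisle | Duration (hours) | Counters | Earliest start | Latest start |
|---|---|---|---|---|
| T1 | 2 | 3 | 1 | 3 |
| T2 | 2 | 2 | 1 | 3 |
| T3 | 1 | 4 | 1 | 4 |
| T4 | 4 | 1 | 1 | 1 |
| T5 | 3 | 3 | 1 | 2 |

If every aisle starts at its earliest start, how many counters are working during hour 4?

At early start, hour 4 has: T4.
Demand: 1 = 1.

1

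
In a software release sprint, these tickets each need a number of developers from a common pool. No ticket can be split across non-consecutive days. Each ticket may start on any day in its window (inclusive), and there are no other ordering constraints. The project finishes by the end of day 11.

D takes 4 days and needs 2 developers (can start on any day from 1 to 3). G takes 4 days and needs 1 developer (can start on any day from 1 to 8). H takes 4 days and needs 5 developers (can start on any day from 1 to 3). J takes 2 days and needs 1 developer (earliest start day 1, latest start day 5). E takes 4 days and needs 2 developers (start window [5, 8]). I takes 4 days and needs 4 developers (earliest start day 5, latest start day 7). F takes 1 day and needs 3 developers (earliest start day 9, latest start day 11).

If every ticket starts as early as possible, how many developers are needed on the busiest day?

9

Early-start schedule: D@1, G@1, H@1, J@1, E@5, I@5, F@9.
Load per day: day 1: 9, day 2: 9, day 3: 8, day 4: 8, day 5: 6, day 6: 6, day 7: 6, day 8: 6, day 9: 3, day 10: 0, day 11: 0.
Peak is 9.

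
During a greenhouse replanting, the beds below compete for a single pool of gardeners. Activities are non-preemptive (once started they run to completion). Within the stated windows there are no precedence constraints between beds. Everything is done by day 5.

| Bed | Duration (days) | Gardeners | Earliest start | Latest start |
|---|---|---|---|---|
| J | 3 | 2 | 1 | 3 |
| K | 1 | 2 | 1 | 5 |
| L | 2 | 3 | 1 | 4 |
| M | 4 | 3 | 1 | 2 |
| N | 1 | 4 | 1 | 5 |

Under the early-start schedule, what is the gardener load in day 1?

14

At early start, day 1 has: J, K, L, M, N.
Demand: 2 + 2 + 3 + 3 + 4 = 14.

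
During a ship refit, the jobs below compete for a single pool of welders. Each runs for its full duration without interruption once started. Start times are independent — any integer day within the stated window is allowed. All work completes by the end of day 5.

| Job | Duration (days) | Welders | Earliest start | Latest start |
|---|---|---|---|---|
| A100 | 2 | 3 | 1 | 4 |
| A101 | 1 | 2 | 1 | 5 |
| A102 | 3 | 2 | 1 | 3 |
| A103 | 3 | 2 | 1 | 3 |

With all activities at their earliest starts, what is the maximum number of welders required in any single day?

9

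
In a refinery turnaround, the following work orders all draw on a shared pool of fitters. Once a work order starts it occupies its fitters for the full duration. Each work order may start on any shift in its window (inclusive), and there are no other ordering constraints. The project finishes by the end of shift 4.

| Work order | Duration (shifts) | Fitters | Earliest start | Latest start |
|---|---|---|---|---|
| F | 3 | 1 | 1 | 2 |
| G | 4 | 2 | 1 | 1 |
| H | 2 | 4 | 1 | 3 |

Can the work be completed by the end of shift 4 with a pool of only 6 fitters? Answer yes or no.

The minimum achievable peak is 7; 6 < 7, so no feasible schedule stays within the cap.

no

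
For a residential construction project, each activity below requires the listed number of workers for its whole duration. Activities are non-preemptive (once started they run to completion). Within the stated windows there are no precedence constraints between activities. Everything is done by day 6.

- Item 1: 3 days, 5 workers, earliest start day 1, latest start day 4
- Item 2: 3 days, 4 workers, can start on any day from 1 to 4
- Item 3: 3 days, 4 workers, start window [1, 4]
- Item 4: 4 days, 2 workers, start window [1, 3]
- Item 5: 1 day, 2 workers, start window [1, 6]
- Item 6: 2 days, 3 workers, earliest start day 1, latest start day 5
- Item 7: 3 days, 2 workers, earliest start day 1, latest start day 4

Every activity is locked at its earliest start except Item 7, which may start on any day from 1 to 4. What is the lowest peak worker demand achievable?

20

Item 7@1: d1:22  d2:20  d3:17  d4:2  d5:0  d6:0 → peak 22
Item 7@2: d1:20  d2:20  d3:17  d4:4  d5:0  d6:0 → peak 20
Item 7@3: d1:20  d2:18  d3:17  d4:4  d5:2  d6:0 → peak 20
Item 7@4: d1:20  d2:18  d3:15  d4:4  d5:2  d6:2 → peak 20
Best is Item 7@2, peak 20.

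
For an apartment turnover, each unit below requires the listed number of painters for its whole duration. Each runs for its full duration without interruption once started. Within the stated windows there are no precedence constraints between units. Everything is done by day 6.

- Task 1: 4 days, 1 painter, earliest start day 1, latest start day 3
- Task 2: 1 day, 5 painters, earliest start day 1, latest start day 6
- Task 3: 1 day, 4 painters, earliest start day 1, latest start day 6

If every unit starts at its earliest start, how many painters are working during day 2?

At early start, day 2 has: Task 1.
Demand: 1 = 1.

1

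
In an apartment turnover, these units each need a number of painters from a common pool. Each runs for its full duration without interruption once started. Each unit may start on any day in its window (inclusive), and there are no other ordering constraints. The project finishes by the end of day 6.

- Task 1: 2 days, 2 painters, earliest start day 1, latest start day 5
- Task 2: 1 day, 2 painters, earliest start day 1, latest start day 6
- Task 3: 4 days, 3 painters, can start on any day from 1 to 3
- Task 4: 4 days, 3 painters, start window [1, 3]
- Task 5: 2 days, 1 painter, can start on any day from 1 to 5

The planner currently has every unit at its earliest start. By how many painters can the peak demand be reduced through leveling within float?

5

Early-start peak: d1:11  d2:9  d3:6  d4:6  d5:0  d6:0 ⇒ 11.
Leveled (Task 1@1, Task 2@1, Task 3@2, Task 4@3, Task 5@1): d1:5  d2:6  d3:6  d4:6  d5:6  d6:3 ⇒ 6.
Reduction 11 − 6 = 5.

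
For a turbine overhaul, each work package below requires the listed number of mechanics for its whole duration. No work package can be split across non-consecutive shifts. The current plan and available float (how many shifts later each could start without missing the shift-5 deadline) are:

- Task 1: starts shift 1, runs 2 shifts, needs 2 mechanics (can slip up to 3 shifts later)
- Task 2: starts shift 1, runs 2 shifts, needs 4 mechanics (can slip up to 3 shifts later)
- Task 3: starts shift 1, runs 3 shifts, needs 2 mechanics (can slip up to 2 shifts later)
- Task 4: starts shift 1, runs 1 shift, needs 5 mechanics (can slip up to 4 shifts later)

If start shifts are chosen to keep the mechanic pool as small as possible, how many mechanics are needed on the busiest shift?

Early-start (Task 1@1, Task 2@1, Task 3@1, Task 4@1) gives peak 13: s1:13  s2:8  s3:2  s4:0  s5:0.
Shift Task 2→3, Task 4→5.
Schedule Task 1@1, Task 2@3, Task 3@1, Task 4@5: s1:4  s2:4  s3:6  s4:4  s5:5 — peak 6.

6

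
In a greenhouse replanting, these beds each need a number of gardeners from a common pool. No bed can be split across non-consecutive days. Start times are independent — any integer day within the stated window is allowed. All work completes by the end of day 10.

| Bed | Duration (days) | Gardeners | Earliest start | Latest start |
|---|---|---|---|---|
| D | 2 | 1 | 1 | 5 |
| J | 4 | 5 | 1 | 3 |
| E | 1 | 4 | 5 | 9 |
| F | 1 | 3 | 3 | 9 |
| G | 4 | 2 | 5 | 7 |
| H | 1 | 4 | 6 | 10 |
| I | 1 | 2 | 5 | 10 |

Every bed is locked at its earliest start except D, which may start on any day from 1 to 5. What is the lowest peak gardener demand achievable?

D@1: d1:6  d2:6  d3:8  d4:5  d5:8  d6:6  d7:2  d8:2  d9:0  d10:0 → peak 8
D@2: d1:5  d2:6  d3:9  d4:5  d5:8  d6:6  d7:2  d8:2  d9:0  d10:0 → peak 9
D@3: d1:5  d2:5  d3:9  d4:6  d5:8  d6:6  d7:2  d8:2  d9:0  d10:0 → peak 9
D@4: d1:5  d2:5  d3:8  d4:6  d5:9  d6:6  d7:2  d8:2  d9:0  d10:0 → peak 9
D@5: d1:5  d2:5  d3:8  d4:5  d5:9  d6:7  d7:2  d8:2  d9:0  d10:0 → peak 9
Best is D@1, peak 8.

8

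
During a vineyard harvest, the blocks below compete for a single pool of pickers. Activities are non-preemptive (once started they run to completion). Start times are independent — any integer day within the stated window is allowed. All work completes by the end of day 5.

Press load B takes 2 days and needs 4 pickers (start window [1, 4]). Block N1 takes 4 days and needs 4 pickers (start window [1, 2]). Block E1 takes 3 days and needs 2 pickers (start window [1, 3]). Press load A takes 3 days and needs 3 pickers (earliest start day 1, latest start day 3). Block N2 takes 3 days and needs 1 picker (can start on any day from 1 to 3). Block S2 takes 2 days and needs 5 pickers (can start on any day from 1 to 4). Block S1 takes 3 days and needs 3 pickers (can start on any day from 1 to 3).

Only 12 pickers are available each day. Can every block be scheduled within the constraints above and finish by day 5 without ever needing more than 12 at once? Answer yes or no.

no

Total picker-days = 61; over 5 days the average is 61/5 > 12, so some day must exceed 12.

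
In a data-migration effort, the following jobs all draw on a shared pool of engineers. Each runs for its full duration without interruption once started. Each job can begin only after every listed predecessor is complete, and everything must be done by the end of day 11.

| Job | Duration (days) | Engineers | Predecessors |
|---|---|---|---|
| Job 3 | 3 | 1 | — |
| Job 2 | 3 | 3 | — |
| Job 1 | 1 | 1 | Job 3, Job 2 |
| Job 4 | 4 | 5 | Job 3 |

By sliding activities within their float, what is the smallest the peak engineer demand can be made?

5

Early-start (Job 3@1, Job 2@1, Job 1@4, Job 4@4) gives peak 6: d1:4  d2:4  d3:4  d4:6  d5:5  d6:5  d7:5  d8:0  d9:0  d10:0  d11:0.
Shift Job 4→5.
Schedule Job 3@1, Job 2@1, Job 1@4, Job 4@5: d1:4  d2:4  d3:4  d4:1  d5:5  d6:5  d7:5  d8:5  d9:0  d10:0  d11:0 — peak 5.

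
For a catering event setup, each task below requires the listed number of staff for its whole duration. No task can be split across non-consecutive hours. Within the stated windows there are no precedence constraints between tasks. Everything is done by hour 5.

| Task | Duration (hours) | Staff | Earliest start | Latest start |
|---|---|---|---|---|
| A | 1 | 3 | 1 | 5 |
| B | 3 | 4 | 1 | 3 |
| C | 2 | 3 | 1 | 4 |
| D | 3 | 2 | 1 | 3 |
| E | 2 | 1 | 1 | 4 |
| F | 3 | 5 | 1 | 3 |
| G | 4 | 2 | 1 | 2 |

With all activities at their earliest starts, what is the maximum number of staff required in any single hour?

20

Early-start schedule: A@1, B@1, C@1, D@1, E@1, F@1, G@1.
Load per hour: hour 1: 20, hour 2: 17, hour 3: 13, hour 4: 2, hour 5: 0.
Peak is 20.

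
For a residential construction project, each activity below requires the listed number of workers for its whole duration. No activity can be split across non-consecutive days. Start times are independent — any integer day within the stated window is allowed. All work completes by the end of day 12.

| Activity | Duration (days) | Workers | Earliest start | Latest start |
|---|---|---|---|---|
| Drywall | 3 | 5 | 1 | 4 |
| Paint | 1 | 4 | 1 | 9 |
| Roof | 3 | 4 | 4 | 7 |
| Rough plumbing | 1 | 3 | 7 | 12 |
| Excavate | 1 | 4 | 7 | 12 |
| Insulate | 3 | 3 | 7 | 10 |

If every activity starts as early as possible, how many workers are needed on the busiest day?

10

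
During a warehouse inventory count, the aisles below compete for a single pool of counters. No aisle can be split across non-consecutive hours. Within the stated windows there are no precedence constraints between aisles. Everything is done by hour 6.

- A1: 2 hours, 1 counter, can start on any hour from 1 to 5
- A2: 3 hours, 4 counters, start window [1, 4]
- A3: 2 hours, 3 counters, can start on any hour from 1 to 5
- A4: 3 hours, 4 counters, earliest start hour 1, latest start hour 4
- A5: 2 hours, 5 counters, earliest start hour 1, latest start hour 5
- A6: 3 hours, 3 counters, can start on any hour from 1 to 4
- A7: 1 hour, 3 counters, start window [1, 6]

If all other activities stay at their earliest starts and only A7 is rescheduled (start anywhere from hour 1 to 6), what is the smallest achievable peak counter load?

20

A7@1: h1:23  h2:20  h3:11  h4:0  h5:0  h6:0 → peak 23
A7@2: h1:20  h2:23  h3:11  h4:0  h5:0  h6:0 → peak 23
A7@3: h1:20  h2:20  h3:14  h4:0  h5:0  h6:0 → peak 20
A7@4: h1:20  h2:20  h3:11  h4:3  h5:0  h6:0 → peak 20
A7@5: h1:20  h2:20  h3:11  h4:0  h5:3  h6:0 → peak 20
A7@6: h1:20  h2:20  h3:11  h4:0  h5:0  h6:3 → peak 20
Best is A7@3, peak 20.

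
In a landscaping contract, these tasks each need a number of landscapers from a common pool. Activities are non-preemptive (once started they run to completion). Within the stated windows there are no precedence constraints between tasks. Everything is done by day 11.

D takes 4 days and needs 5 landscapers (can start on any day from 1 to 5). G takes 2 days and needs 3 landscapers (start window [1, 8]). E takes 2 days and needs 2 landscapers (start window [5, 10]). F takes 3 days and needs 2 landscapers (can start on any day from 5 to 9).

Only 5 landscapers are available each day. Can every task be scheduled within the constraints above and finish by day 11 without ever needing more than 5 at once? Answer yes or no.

yes

Schedule D@1, G@5, E@5, F@7: d1:5  d2:5  d3:5  d4:5  d5:5  d6:5  d7:2  d8:2  d9:2  d10:0  d11:0 — peak 5 ≤ 5.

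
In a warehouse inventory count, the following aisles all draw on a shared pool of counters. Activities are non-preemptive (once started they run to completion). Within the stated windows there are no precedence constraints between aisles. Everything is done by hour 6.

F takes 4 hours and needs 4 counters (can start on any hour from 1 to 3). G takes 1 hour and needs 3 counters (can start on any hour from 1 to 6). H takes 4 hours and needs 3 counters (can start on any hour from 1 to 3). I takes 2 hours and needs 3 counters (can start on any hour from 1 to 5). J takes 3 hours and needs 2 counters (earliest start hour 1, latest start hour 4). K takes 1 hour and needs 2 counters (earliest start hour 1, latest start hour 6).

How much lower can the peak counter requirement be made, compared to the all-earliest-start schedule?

Early-start peak: h1:17  h2:12  h3:9  h4:7  h5:0  h6:0 ⇒ 17.
Leveled (F@1, G@1, H@2, I@5, J@1, K@4): h1:9  h2:9  h3:9  h4:9  h5:6  h6:3 ⇒ 9.
Reduction 17 − 9 = 8.

8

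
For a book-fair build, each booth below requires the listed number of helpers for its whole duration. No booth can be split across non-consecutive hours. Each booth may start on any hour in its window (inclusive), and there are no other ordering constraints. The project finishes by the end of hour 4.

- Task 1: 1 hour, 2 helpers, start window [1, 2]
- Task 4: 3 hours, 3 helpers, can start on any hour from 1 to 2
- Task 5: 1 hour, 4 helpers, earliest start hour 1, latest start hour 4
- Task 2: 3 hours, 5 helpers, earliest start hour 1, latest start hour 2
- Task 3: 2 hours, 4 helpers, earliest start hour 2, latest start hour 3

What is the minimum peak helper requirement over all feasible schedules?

12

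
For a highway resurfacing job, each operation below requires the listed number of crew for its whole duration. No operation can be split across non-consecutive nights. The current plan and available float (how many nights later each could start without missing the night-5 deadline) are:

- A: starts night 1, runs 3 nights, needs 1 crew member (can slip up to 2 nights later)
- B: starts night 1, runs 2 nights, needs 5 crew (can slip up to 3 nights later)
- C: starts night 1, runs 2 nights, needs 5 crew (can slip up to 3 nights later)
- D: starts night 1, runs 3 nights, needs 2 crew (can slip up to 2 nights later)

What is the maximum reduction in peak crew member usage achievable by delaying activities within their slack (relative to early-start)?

Early-start peak: n1:13  n2:13  n3:3  n4:0  n5:0 ⇒ 13.
Leveled (A@1, B@1, C@4, D@3): n1:6  n2:6  n3:3  n4:7  n5:7 ⇒ 7.
Reduction 13 − 7 = 6.

6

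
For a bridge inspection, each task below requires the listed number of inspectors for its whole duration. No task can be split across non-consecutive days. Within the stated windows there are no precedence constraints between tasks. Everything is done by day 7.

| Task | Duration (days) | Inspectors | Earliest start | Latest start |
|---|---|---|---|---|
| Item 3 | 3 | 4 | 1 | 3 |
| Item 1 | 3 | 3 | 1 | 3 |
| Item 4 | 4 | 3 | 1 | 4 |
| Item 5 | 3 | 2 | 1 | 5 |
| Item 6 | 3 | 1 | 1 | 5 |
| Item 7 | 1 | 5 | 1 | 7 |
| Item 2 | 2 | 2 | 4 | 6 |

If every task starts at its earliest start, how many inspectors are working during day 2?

At early start, day 2 has: Item 3, Item 1, Item 4, Item 5, Item 6.
Demand: 4 + 3 + 3 + 2 + 1 = 13.

13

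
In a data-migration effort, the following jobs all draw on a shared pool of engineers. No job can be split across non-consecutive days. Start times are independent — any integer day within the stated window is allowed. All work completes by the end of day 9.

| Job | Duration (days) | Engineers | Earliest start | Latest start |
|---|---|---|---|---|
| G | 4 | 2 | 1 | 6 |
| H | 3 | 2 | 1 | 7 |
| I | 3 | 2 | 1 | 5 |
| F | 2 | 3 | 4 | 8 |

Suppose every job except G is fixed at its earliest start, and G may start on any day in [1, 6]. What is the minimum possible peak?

G@1: d1:6  d2:6  d3:6  d4:5  d5:3  d6:0  d7:0  d8:0  d9:0 → peak 6
G@2: d1:4  d2:6  d3:6  d4:5  d5:5  d6:0  d7:0  d8:0  d9:0 → peak 6
G@3: d1:4  d2:4  d3:6  d4:5  d5:5  d6:2  d7:0  d8:0  d9:0 → peak 6
G@4: d1:4  d2:4  d3:4  d4:5  d5:5  d6:2  d7:2  d8:0  d9:0 → peak 5
G@5: d1:4  d2:4  d3:4  d4:3  d5:5  d6:2  d7:2  d8:2  d9:0 → peak 5
G@6: d1:4  d2:4  d3:4  d4:3  d5:3  d6:2  d7:2  d8:2  d9:2 → peak 4
Best is G@6, peak 4.

4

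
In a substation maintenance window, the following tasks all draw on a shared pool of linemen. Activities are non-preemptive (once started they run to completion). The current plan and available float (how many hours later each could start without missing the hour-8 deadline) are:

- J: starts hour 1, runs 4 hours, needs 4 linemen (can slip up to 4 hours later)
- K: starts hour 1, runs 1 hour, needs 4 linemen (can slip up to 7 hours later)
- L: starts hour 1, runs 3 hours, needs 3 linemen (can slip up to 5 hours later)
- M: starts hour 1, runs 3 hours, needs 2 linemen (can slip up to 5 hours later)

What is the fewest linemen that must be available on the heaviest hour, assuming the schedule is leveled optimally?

Early-start (J@1, K@1, L@1, M@1) gives peak 13: h1:13  h2:9  h3:9  h4:4  h5:0  h6:0  h7:0  h8:0.
Shift K→5, L→6, M→6.
Schedule J@1, K@5, L@6, M@6: h1:4  h2:4  h3:4  h4:4  h5:4  h6:5  h7:5  h8:5 — peak 5.
Total lineman-hours = 35 over 8 hours ⇒ peak ≥ ⌈35/8⌉ = 5, so 5 is optimal.

5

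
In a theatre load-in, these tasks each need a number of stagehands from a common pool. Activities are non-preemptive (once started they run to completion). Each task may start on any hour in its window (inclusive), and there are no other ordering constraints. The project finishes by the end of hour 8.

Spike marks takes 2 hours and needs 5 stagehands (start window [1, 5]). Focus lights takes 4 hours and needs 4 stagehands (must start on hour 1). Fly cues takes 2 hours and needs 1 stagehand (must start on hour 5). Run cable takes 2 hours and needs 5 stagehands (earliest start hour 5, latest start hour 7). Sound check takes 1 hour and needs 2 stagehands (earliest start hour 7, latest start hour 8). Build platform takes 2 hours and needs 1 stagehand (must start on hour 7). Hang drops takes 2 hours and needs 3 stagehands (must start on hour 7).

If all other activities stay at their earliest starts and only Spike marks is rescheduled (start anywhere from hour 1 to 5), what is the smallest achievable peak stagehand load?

Spike marks@1: h1:9  h2:9  h3:4  h4:4  h5:6  h6:6  h7:6  h8:4 → peak 9
Spike marks@2: h1:4  h2:9  h3:9  h4:4  h5:6  h6:6  h7:6  h8:4 → peak 9
Spike marks@3: h1:4  h2:4  h3:9  h4:9  h5:6  h6:6  h7:6  h8:4 → peak 9
Spike marks@4: h1:4  h2:4  h3:4  h4:9  h5:11  h6:6  h7:6  h8:4 → peak 11
Spike marks@5: h1:4  h2:4  h3:4  h4:4  h5:11  h6:11  h7:6  h8:4 → peak 11
Best is Spike marks@1, peak 9.

9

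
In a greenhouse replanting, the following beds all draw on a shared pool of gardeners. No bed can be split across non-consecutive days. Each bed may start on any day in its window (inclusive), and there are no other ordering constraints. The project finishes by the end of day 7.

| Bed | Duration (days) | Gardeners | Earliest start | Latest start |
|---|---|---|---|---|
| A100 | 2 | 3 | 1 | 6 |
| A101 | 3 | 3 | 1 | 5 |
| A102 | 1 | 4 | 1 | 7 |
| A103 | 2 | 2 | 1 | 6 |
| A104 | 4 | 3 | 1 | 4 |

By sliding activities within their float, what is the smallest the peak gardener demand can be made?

Early-start (A100@1, A101@1, A102@1, A103@1, A104@1) gives peak 15: d1:15  d2:11  d3:6  d4:3  d5:0  d6:0  d7:0.
Shift A102→7, A103→4, A104→3.
Schedule A100@1, A101@1, A102@7, A103@4, A104@3: d1:6  d2:6  d3:6  d4:5  d5:5  d6:3  d7:4 — peak 6.

6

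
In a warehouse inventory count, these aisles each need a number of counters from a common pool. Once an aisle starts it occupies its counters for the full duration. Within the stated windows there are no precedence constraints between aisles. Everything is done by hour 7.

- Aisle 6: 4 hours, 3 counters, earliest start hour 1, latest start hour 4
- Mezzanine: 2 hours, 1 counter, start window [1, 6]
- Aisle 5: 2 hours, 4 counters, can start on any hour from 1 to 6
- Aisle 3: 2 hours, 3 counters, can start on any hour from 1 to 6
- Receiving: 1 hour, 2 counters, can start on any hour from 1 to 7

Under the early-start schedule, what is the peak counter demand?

13

Early-start schedule: Aisle 6@1, Mezzanine@1, Aisle 5@1, Aisle 3@1, Receiving@1.
Load per hour: hour 1: 13, hour 2: 11, hour 3: 3, hour 4: 3, hour 5: 0, hour 6: 0, hour 7: 0.
Peak is 13.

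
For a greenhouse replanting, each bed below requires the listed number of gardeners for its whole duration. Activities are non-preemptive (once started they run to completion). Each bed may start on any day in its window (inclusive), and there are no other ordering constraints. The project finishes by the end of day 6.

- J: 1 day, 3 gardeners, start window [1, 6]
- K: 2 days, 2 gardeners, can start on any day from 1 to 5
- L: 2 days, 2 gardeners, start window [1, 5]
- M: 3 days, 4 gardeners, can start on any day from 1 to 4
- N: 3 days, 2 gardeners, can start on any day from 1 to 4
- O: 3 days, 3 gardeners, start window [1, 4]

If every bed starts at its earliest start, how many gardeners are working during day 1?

16

At early start, day 1 has: J, K, L, M, N, O.
Demand: 3 + 2 + 2 + 4 + 2 + 3 = 16.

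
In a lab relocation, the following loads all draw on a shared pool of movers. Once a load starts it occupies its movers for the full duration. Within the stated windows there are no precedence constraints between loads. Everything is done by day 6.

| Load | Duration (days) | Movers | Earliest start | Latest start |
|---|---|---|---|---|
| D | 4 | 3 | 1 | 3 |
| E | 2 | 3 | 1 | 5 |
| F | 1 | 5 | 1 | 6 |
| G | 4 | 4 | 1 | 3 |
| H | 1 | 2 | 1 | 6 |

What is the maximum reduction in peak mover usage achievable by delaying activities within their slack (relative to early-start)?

9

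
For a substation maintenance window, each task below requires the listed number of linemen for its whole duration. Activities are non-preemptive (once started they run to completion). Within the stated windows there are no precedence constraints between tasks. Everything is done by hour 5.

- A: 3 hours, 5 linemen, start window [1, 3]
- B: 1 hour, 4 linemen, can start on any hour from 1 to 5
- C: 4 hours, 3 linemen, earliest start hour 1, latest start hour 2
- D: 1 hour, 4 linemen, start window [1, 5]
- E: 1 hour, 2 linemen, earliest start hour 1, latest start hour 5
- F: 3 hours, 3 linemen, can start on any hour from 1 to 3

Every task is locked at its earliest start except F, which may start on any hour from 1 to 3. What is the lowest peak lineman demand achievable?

18

F@1: h1:21  h2:11  h3:11  h4:3  h5:0 → peak 21
F@2: h1:18  h2:11  h3:11  h4:6  h5:0 → peak 18
F@3: h1:18  h2:8  h3:11  h4:6  h5:3 → peak 18
Best is F@2, peak 18.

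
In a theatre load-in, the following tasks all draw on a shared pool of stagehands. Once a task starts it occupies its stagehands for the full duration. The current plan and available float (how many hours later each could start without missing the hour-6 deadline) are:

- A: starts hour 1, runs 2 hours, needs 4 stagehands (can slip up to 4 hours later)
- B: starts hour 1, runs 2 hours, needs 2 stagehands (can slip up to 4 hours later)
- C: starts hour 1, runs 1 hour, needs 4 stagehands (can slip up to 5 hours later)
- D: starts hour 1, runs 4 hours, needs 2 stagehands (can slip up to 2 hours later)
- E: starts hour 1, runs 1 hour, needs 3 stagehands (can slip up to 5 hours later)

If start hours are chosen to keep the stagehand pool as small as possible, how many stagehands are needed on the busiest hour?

Early-start (A@1, B@1, C@1, D@1, E@1) gives peak 15: h1:15  h2:8  h3:2  h4:2  h5:0  h6:0.
Shift C→3, D→3, E→4.
Schedule A@1, B@1, C@3, D@3, E@4: h1:6  h2:6  h3:6  h4:5  h5:2  h6:2 — peak 6.

6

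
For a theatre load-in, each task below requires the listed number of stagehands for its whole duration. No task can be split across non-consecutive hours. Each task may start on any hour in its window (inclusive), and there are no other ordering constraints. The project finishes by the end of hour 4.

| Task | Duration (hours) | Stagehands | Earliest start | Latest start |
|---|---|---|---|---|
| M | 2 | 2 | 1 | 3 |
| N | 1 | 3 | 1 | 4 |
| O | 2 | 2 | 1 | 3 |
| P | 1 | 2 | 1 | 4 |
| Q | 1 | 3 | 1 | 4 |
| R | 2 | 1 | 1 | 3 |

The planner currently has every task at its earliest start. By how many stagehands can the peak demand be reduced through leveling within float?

Early-start peak: h1:13  h2:5  h3:0  h4:0 ⇒ 13.
Leveled (M@1, N@1, O@2, P@3, Q@4, R@2): h1:5  h2:5  h3:5  h4:3 ⇒ 5.
Reduction 13 − 5 = 8.

8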